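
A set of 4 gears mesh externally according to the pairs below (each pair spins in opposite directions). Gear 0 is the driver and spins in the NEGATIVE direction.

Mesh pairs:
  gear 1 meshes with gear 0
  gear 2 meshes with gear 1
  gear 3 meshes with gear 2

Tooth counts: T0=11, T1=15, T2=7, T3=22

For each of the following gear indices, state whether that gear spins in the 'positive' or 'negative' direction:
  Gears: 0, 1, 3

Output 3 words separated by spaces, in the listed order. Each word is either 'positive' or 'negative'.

Answer: negative positive positive

Derivation:
Gear 0 (driver): negative (depth 0)
  gear 1: meshes with gear 0 -> depth 1 -> positive (opposite of gear 0)
  gear 2: meshes with gear 1 -> depth 2 -> negative (opposite of gear 1)
  gear 3: meshes with gear 2 -> depth 3 -> positive (opposite of gear 2)
Queried indices 0, 1, 3 -> negative, positive, positive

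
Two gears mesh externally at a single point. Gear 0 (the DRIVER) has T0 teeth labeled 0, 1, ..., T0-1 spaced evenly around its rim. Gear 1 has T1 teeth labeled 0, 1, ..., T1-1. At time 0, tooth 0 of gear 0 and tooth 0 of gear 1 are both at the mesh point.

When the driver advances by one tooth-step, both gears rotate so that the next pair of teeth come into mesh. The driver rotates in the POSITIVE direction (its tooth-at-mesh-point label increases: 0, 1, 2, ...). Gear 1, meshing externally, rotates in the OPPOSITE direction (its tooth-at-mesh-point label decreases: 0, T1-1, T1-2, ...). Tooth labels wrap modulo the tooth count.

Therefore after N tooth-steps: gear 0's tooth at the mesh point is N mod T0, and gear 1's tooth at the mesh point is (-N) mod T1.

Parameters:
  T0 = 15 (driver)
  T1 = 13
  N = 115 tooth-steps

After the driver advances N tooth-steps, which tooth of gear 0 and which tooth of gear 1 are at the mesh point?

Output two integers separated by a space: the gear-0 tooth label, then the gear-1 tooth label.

Gear 0 (driver, T0=15): tooth at mesh = N mod T0
  115 = 7 * 15 + 10, so 115 mod 15 = 10
  gear 0 tooth = 10
Gear 1 (driven, T1=13): tooth at mesh = (-N) mod T1
  115 = 8 * 13 + 11, so 115 mod 13 = 11
  (-115) mod 13 = (-11) mod 13 = 13 - 11 = 2
Mesh after 115 steps: gear-0 tooth 10 meets gear-1 tooth 2

Answer: 10 2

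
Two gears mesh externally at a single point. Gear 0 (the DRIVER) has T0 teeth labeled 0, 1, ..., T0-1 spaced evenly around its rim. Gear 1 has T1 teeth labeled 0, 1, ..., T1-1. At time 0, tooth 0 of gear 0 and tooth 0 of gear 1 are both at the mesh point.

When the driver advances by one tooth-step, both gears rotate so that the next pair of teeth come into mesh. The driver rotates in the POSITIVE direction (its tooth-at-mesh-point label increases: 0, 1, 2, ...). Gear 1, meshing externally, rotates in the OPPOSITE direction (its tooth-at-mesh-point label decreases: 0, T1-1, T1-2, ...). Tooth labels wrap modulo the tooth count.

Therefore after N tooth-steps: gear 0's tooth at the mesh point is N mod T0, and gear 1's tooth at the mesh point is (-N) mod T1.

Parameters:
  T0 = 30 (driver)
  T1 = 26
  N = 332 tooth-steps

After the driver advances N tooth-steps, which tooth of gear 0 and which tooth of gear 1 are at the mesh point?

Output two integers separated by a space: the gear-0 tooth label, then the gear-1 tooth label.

Answer: 2 6

Derivation:
Gear 0 (driver, T0=30): tooth at mesh = N mod T0
  332 = 11 * 30 + 2, so 332 mod 30 = 2
  gear 0 tooth = 2
Gear 1 (driven, T1=26): tooth at mesh = (-N) mod T1
  332 = 12 * 26 + 20, so 332 mod 26 = 20
  (-332) mod 26 = (-20) mod 26 = 26 - 20 = 6
Mesh after 332 steps: gear-0 tooth 2 meets gear-1 tooth 6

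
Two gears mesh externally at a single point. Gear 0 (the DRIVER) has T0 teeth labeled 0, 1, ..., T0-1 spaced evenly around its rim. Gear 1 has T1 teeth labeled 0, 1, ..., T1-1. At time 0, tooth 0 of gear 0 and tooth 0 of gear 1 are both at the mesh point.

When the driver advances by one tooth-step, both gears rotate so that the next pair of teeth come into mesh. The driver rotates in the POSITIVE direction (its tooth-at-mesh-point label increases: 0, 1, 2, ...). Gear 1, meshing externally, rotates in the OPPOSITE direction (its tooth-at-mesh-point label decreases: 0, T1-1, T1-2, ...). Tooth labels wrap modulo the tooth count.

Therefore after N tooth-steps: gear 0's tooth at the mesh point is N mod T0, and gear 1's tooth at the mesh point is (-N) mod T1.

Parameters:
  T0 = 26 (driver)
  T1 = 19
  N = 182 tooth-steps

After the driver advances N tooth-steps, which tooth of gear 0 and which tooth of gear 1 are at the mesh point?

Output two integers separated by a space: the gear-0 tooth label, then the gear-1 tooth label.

Answer: 0 8

Derivation:
Gear 0 (driver, T0=26): tooth at mesh = N mod T0
  182 = 7 * 26 + 0, so 182 mod 26 = 0
  gear 0 tooth = 0
Gear 1 (driven, T1=19): tooth at mesh = (-N) mod T1
  182 = 9 * 19 + 11, so 182 mod 19 = 11
  (-182) mod 19 = (-11) mod 19 = 19 - 11 = 8
Mesh after 182 steps: gear-0 tooth 0 meets gear-1 tooth 8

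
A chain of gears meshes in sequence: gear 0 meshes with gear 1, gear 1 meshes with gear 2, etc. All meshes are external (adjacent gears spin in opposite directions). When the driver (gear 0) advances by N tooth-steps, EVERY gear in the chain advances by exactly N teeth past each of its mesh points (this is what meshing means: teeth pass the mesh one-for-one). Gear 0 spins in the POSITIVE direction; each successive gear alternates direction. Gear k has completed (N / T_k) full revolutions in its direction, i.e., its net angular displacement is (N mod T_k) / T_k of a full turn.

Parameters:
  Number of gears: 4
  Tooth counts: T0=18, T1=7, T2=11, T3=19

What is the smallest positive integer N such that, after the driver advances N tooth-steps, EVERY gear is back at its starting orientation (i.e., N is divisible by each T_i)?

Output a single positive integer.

Answer: 26334

Derivation:
Gear k returns to start when N is a multiple of T_k.
All gears at start simultaneously when N is a common multiple of [18, 7, 11, 19]; the smallest such N is lcm(18, 7, 11, 19).
Start: lcm = T0 = 18
Fold in T1=7: gcd(18, 7) = 1; lcm(18, 7) = 18 * 7 / 1 = 126 / 1 = 126
Fold in T2=11: gcd(126, 11) = 1; lcm(126, 11) = 126 * 11 / 1 = 1386 / 1 = 1386
Fold in T3=19: gcd(1386, 19) = 1; lcm(1386, 19) = 1386 * 19 / 1 = 26334 / 1 = 26334
Full cycle length = 26334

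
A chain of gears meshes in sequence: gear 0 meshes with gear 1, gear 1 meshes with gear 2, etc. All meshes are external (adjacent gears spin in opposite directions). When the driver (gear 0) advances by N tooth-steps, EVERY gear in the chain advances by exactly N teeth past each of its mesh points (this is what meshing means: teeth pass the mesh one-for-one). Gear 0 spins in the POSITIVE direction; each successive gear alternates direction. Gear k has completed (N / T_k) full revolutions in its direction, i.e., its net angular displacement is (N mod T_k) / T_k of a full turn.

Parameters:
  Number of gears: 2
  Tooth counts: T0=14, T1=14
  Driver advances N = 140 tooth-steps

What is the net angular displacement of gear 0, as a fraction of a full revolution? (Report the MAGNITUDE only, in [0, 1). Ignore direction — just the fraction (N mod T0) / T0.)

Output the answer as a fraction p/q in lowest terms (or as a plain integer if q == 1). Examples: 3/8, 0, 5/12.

Answer: 0

Derivation:
Chain of 2 gears, tooth counts: [14, 14]
  gear 0: T0=14, direction=positive, advance = 140 mod 14 = 0 teeth = 0/14 turn
  gear 1: T1=14, direction=negative, advance = 140 mod 14 = 0 teeth = 0/14 turn
Gear 0: 140 mod 14 = 0
Fraction = 0 / 14 = 0/1 (gcd(0,14)=14) = 0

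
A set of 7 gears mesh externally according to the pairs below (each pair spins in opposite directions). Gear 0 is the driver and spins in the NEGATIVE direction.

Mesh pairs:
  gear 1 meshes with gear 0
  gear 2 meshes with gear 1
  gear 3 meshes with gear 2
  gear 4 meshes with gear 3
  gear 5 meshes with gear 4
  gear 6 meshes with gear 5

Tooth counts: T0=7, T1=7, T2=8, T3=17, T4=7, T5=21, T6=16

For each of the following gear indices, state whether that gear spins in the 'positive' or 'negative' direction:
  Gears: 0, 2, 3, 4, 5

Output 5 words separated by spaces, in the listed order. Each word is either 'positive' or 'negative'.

Gear 0 (driver): negative (depth 0)
  gear 1: meshes with gear 0 -> depth 1 -> positive (opposite of gear 0)
  gear 2: meshes with gear 1 -> depth 2 -> negative (opposite of gear 1)
  gear 3: meshes with gear 2 -> depth 3 -> positive (opposite of gear 2)
  gear 4: meshes with gear 3 -> depth 4 -> negative (opposite of gear 3)
  gear 5: meshes with gear 4 -> depth 5 -> positive (opposite of gear 4)
  gear 6: meshes with gear 5 -> depth 6 -> negative (opposite of gear 5)
Queried indices 0, 2, 3, 4, 5 -> negative, negative, positive, negative, positive

Answer: negative negative positive negative positive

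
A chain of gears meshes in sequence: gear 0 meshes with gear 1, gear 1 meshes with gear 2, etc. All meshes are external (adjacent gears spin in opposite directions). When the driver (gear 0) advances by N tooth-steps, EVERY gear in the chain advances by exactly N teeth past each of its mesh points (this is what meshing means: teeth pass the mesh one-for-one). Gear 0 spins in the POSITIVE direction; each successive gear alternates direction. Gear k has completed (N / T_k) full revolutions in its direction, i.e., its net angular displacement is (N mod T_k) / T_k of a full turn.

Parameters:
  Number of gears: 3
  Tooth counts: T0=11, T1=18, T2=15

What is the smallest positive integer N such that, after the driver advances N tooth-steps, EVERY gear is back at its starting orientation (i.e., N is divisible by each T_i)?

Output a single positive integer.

Answer: 990

Derivation:
Gear k returns to start when N is a multiple of T_k.
All gears at start simultaneously when N is a common multiple of [11, 18, 15]; the smallest such N is lcm(11, 18, 15).
Start: lcm = T0 = 11
Fold in T1=18: gcd(11, 18) = 1; lcm(11, 18) = 11 * 18 / 1 = 198 / 1 = 198
Fold in T2=15: gcd(198, 15) = 3; lcm(198, 15) = 198 * 15 / 3 = 2970 / 3 = 990
Full cycle length = 990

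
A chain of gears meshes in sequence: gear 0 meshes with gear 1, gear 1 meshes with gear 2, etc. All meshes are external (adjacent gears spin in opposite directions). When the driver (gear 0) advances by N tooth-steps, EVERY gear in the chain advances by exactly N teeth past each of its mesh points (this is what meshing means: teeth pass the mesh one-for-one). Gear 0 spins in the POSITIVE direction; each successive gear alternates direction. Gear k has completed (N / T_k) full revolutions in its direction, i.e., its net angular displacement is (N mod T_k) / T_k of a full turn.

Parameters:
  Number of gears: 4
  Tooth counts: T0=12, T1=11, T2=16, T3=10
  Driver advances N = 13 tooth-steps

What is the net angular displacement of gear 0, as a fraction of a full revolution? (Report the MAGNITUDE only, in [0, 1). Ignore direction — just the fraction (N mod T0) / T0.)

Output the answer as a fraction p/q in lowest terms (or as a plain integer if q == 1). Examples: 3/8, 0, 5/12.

Answer: 1/12

Derivation:
Chain of 4 gears, tooth counts: [12, 11, 16, 10]
  gear 0: T0=12, direction=positive, advance = 13 mod 12 = 1 teeth = 1/12 turn
  gear 1: T1=11, direction=negative, advance = 13 mod 11 = 2 teeth = 2/11 turn
  gear 2: T2=16, direction=positive, advance = 13 mod 16 = 13 teeth = 13/16 turn
  gear 3: T3=10, direction=negative, advance = 13 mod 10 = 3 teeth = 3/10 turn
Gear 0: 13 mod 12 = 1
Fraction = 1 / 12 = 1/12 (gcd(1,12)=1) = 1/12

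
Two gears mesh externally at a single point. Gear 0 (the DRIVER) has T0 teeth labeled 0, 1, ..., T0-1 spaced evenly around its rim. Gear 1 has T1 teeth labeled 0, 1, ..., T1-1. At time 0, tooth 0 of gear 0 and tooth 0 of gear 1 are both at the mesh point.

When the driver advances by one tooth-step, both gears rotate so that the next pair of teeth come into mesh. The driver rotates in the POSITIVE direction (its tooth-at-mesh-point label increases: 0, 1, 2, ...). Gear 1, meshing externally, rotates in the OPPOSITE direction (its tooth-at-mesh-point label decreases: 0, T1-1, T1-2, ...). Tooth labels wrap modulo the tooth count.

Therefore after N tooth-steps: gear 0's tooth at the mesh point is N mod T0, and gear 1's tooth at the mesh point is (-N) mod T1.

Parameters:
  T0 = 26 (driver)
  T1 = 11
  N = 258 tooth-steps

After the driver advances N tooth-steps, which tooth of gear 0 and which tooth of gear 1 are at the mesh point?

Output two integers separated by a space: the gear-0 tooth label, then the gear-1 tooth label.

Answer: 24 6

Derivation:
Gear 0 (driver, T0=26): tooth at mesh = N mod T0
  258 = 9 * 26 + 24, so 258 mod 26 = 24
  gear 0 tooth = 24
Gear 1 (driven, T1=11): tooth at mesh = (-N) mod T1
  258 = 23 * 11 + 5, so 258 mod 11 = 5
  (-258) mod 11 = (-5) mod 11 = 11 - 5 = 6
Mesh after 258 steps: gear-0 tooth 24 meets gear-1 tooth 6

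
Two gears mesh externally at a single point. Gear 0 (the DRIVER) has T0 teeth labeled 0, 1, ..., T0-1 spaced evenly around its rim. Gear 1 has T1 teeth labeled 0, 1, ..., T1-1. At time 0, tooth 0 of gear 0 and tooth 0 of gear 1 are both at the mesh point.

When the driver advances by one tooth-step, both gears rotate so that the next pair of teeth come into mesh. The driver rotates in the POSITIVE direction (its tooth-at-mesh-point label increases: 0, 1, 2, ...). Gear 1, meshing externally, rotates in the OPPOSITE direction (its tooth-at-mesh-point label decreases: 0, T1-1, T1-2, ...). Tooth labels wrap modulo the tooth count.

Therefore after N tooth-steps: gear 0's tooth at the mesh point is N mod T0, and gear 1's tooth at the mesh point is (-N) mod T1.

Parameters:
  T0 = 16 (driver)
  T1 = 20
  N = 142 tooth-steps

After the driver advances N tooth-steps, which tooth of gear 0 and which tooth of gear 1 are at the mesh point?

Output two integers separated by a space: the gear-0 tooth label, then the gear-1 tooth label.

Gear 0 (driver, T0=16): tooth at mesh = N mod T0
  142 = 8 * 16 + 14, so 142 mod 16 = 14
  gear 0 tooth = 14
Gear 1 (driven, T1=20): tooth at mesh = (-N) mod T1
  142 = 7 * 20 + 2, so 142 mod 20 = 2
  (-142) mod 20 = (-2) mod 20 = 20 - 2 = 18
Mesh after 142 steps: gear-0 tooth 14 meets gear-1 tooth 18

Answer: 14 18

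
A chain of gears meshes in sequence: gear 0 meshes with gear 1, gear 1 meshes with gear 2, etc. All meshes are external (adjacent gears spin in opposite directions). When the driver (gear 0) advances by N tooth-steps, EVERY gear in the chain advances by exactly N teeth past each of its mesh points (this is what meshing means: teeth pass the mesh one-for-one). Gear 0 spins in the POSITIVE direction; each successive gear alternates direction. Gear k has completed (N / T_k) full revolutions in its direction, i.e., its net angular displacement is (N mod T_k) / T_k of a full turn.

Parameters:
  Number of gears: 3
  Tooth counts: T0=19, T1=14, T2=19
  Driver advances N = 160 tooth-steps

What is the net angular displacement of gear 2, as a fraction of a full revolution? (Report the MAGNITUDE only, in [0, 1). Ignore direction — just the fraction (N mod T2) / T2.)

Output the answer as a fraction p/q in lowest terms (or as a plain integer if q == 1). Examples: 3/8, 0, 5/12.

Answer: 8/19

Derivation:
Chain of 3 gears, tooth counts: [19, 14, 19]
  gear 0: T0=19, direction=positive, advance = 160 mod 19 = 8 teeth = 8/19 turn
  gear 1: T1=14, direction=negative, advance = 160 mod 14 = 6 teeth = 6/14 turn
  gear 2: T2=19, direction=positive, advance = 160 mod 19 = 8 teeth = 8/19 turn
Gear 2: 160 mod 19 = 8
Fraction = 8 / 19 = 8/19 (gcd(8,19)=1) = 8/19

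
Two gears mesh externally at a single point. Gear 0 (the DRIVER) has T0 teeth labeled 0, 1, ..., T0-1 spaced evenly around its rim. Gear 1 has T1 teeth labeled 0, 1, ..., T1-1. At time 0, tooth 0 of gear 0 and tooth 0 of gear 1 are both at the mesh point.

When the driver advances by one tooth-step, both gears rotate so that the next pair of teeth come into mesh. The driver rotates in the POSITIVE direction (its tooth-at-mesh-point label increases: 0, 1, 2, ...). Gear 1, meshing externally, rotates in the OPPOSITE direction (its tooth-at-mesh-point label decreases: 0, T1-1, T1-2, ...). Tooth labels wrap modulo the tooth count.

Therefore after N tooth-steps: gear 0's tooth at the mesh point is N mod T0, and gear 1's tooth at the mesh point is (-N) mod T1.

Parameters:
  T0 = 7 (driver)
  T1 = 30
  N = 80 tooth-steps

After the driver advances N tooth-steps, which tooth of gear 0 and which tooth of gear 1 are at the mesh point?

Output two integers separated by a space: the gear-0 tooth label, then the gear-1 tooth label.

Answer: 3 10

Derivation:
Gear 0 (driver, T0=7): tooth at mesh = N mod T0
  80 = 11 * 7 + 3, so 80 mod 7 = 3
  gear 0 tooth = 3
Gear 1 (driven, T1=30): tooth at mesh = (-N) mod T1
  80 = 2 * 30 + 20, so 80 mod 30 = 20
  (-80) mod 30 = (-20) mod 30 = 30 - 20 = 10
Mesh after 80 steps: gear-0 tooth 3 meets gear-1 tooth 10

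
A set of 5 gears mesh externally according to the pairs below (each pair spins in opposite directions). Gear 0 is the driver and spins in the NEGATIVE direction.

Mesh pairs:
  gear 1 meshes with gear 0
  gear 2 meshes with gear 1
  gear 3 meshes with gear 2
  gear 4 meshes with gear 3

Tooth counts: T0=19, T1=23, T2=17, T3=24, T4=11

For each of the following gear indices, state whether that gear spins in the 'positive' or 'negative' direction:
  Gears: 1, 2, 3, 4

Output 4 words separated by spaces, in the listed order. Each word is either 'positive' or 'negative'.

Answer: positive negative positive negative

Derivation:
Gear 0 (driver): negative (depth 0)
  gear 1: meshes with gear 0 -> depth 1 -> positive (opposite of gear 0)
  gear 2: meshes with gear 1 -> depth 2 -> negative (opposite of gear 1)
  gear 3: meshes with gear 2 -> depth 3 -> positive (opposite of gear 2)
  gear 4: meshes with gear 3 -> depth 4 -> negative (opposite of gear 3)
Queried indices 1, 2, 3, 4 -> positive, negative, positive, negative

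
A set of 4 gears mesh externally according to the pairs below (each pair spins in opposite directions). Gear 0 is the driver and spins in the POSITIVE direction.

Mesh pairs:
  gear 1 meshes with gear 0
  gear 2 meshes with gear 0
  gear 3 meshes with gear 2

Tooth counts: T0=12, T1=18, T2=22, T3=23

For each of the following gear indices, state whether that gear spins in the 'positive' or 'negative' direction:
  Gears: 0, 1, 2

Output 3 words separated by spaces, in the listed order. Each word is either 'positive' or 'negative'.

Gear 0 (driver): positive (depth 0)
  gear 1: meshes with gear 0 -> depth 1 -> negative (opposite of gear 0)
  gear 2: meshes with gear 0 -> depth 1 -> negative (opposite of gear 0)
  gear 3: meshes with gear 2 -> depth 2 -> positive (opposite of gear 2)
Queried indices 0, 1, 2 -> positive, negative, negative

Answer: positive negative negative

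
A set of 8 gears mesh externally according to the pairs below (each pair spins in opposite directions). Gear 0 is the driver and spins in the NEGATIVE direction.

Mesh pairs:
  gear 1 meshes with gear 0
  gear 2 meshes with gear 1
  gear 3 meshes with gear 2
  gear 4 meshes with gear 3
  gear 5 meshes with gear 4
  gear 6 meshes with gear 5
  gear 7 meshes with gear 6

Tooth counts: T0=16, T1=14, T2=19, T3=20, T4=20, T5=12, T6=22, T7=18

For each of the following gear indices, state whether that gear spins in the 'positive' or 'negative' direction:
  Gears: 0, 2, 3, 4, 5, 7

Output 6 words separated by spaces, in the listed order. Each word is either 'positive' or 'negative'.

Gear 0 (driver): negative (depth 0)
  gear 1: meshes with gear 0 -> depth 1 -> positive (opposite of gear 0)
  gear 2: meshes with gear 1 -> depth 2 -> negative (opposite of gear 1)
  gear 3: meshes with gear 2 -> depth 3 -> positive (opposite of gear 2)
  gear 4: meshes with gear 3 -> depth 4 -> negative (opposite of gear 3)
  gear 5: meshes with gear 4 -> depth 5 -> positive (opposite of gear 4)
  gear 6: meshes with gear 5 -> depth 6 -> negative (opposite of gear 5)
  gear 7: meshes with gear 6 -> depth 7 -> positive (opposite of gear 6)
Queried indices 0, 2, 3, 4, 5, 7 -> negative, negative, positive, negative, positive, positive

Answer: negative negative positive negative positive positive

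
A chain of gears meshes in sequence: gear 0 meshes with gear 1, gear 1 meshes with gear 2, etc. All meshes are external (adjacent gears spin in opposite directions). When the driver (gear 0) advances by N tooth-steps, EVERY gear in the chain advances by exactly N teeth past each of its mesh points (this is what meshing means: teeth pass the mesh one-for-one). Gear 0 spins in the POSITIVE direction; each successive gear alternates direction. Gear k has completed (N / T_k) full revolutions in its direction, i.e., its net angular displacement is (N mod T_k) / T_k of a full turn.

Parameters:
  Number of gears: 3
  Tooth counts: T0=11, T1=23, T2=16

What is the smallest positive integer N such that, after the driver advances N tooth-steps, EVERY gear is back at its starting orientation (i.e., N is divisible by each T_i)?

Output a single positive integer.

Answer: 4048

Derivation:
Gear k returns to start when N is a multiple of T_k.
All gears at start simultaneously when N is a common multiple of [11, 23, 16]; the smallest such N is lcm(11, 23, 16).
Start: lcm = T0 = 11
Fold in T1=23: gcd(11, 23) = 1; lcm(11, 23) = 11 * 23 / 1 = 253 / 1 = 253
Fold in T2=16: gcd(253, 16) = 1; lcm(253, 16) = 253 * 16 / 1 = 4048 / 1 = 4048
Full cycle length = 4048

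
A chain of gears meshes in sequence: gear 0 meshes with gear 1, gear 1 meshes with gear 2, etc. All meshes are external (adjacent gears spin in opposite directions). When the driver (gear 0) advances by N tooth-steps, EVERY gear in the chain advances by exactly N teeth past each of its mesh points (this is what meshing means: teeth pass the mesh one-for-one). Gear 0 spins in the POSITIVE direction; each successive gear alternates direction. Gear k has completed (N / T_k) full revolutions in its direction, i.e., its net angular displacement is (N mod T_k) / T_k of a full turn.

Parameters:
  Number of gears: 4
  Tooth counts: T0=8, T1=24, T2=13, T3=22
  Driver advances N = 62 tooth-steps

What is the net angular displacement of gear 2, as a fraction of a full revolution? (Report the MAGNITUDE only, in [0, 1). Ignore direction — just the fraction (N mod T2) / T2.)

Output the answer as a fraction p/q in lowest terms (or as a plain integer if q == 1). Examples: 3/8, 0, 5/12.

Answer: 10/13

Derivation:
Chain of 4 gears, tooth counts: [8, 24, 13, 22]
  gear 0: T0=8, direction=positive, advance = 62 mod 8 = 6 teeth = 6/8 turn
  gear 1: T1=24, direction=negative, advance = 62 mod 24 = 14 teeth = 14/24 turn
  gear 2: T2=13, direction=positive, advance = 62 mod 13 = 10 teeth = 10/13 turn
  gear 3: T3=22, direction=negative, advance = 62 mod 22 = 18 teeth = 18/22 turn
Gear 2: 62 mod 13 = 10
Fraction = 10 / 13 = 10/13 (gcd(10,13)=1) = 10/13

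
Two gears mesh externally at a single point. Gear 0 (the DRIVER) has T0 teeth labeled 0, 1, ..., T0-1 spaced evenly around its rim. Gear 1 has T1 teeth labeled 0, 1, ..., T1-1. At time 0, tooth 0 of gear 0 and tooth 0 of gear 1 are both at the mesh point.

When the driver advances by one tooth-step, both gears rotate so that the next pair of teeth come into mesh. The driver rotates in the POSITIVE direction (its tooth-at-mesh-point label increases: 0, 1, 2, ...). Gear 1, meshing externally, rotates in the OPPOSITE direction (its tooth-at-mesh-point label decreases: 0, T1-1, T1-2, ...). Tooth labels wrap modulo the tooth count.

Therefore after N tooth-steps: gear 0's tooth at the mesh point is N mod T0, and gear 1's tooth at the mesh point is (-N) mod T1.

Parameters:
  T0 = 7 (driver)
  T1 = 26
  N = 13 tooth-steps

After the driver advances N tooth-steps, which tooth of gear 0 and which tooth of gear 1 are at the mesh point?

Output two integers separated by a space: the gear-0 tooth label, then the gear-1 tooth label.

Answer: 6 13

Derivation:
Gear 0 (driver, T0=7): tooth at mesh = N mod T0
  13 = 1 * 7 + 6, so 13 mod 7 = 6
  gear 0 tooth = 6
Gear 1 (driven, T1=26): tooth at mesh = (-N) mod T1
  13 = 0 * 26 + 13, so 13 mod 26 = 13
  (-13) mod 26 = (-13) mod 26 = 26 - 13 = 13
Mesh after 13 steps: gear-0 tooth 6 meets gear-1 tooth 13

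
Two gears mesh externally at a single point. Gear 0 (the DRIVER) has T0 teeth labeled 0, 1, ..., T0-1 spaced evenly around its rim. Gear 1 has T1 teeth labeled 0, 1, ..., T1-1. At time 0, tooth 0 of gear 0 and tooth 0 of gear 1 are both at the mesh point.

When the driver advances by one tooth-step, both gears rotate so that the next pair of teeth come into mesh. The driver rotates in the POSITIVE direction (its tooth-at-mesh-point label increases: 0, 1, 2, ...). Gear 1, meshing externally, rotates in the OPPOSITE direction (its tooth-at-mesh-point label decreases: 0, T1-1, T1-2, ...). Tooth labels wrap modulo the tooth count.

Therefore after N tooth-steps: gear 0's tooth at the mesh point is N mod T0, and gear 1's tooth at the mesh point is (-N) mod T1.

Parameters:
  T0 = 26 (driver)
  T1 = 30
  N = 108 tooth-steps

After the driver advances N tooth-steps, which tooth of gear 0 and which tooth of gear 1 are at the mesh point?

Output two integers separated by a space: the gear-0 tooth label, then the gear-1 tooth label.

Gear 0 (driver, T0=26): tooth at mesh = N mod T0
  108 = 4 * 26 + 4, so 108 mod 26 = 4
  gear 0 tooth = 4
Gear 1 (driven, T1=30): tooth at mesh = (-N) mod T1
  108 = 3 * 30 + 18, so 108 mod 30 = 18
  (-108) mod 30 = (-18) mod 30 = 30 - 18 = 12
Mesh after 108 steps: gear-0 tooth 4 meets gear-1 tooth 12

Answer: 4 12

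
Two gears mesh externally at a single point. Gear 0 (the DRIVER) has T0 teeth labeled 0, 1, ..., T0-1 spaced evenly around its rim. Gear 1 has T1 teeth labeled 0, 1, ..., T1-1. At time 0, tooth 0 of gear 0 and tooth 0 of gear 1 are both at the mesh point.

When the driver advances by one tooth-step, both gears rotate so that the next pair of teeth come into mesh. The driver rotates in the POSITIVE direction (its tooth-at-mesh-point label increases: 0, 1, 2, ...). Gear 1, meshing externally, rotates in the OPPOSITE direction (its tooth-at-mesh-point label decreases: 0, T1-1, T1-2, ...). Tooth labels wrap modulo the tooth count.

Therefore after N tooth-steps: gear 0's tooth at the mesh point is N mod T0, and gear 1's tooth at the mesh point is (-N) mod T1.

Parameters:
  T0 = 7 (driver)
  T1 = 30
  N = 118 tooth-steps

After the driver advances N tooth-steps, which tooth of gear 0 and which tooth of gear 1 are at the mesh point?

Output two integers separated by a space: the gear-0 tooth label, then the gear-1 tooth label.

Gear 0 (driver, T0=7): tooth at mesh = N mod T0
  118 = 16 * 7 + 6, so 118 mod 7 = 6
  gear 0 tooth = 6
Gear 1 (driven, T1=30): tooth at mesh = (-N) mod T1
  118 = 3 * 30 + 28, so 118 mod 30 = 28
  (-118) mod 30 = (-28) mod 30 = 30 - 28 = 2
Mesh after 118 steps: gear-0 tooth 6 meets gear-1 tooth 2

Answer: 6 2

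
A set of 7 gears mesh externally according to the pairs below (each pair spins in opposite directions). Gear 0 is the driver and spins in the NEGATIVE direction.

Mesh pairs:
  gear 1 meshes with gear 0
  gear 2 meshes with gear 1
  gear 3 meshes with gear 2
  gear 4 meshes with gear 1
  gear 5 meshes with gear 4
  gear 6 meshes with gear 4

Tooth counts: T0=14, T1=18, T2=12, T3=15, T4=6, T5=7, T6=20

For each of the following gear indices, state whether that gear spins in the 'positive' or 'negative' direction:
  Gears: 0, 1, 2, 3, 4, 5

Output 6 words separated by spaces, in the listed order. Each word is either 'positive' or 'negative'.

Answer: negative positive negative positive negative positive

Derivation:
Gear 0 (driver): negative (depth 0)
  gear 1: meshes with gear 0 -> depth 1 -> positive (opposite of gear 0)
  gear 2: meshes with gear 1 -> depth 2 -> negative (opposite of gear 1)
  gear 3: meshes with gear 2 -> depth 3 -> positive (opposite of gear 2)
  gear 4: meshes with gear 1 -> depth 2 -> negative (opposite of gear 1)
  gear 5: meshes with gear 4 -> depth 3 -> positive (opposite of gear 4)
  gear 6: meshes with gear 4 -> depth 3 -> positive (opposite of gear 4)
Queried indices 0, 1, 2, 3, 4, 5 -> negative, positive, negative, positive, negative, positive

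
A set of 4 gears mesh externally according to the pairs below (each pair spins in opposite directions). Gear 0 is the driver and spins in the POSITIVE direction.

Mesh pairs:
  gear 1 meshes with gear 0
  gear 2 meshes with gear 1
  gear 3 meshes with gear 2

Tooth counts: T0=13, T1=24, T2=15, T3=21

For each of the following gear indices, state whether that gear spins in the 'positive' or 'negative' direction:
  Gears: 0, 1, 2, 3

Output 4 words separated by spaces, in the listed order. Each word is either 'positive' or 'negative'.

Gear 0 (driver): positive (depth 0)
  gear 1: meshes with gear 0 -> depth 1 -> negative (opposite of gear 0)
  gear 2: meshes with gear 1 -> depth 2 -> positive (opposite of gear 1)
  gear 3: meshes with gear 2 -> depth 3 -> negative (opposite of gear 2)
Queried indices 0, 1, 2, 3 -> positive, negative, positive, negative

Answer: positive negative positive negative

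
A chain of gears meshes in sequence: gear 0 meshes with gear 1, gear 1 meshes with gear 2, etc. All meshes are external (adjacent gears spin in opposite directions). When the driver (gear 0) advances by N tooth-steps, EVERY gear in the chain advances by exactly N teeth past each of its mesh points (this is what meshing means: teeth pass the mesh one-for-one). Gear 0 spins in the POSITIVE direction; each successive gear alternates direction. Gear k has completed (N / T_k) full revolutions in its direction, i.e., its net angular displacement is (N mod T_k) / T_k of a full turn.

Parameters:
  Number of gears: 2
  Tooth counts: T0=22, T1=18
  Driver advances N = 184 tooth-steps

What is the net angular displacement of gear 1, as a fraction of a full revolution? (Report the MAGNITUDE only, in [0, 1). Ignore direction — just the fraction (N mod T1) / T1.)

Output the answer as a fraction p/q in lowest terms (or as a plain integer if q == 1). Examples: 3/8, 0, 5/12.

Answer: 2/9

Derivation:
Chain of 2 gears, tooth counts: [22, 18]
  gear 0: T0=22, direction=positive, advance = 184 mod 22 = 8 teeth = 8/22 turn
  gear 1: T1=18, direction=negative, advance = 184 mod 18 = 4 teeth = 4/18 turn
Gear 1: 184 mod 18 = 4
Fraction = 4 / 18 = 2/9 (gcd(4,18)=2) = 2/9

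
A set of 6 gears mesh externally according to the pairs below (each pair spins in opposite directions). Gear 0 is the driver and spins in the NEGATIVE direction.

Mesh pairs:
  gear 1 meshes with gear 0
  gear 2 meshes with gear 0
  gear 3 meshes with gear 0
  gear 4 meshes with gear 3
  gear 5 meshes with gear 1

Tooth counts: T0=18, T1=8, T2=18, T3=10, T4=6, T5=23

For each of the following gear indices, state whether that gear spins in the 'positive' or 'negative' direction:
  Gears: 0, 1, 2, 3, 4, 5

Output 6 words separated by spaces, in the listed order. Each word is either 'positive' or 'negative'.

Answer: negative positive positive positive negative negative

Derivation:
Gear 0 (driver): negative (depth 0)
  gear 1: meshes with gear 0 -> depth 1 -> positive (opposite of gear 0)
  gear 2: meshes with gear 0 -> depth 1 -> positive (opposite of gear 0)
  gear 3: meshes with gear 0 -> depth 1 -> positive (opposite of gear 0)
  gear 4: meshes with gear 3 -> depth 2 -> negative (opposite of gear 3)
  gear 5: meshes with gear 1 -> depth 2 -> negative (opposite of gear 1)
Queried indices 0, 1, 2, 3, 4, 5 -> negative, positive, positive, positive, negative, negative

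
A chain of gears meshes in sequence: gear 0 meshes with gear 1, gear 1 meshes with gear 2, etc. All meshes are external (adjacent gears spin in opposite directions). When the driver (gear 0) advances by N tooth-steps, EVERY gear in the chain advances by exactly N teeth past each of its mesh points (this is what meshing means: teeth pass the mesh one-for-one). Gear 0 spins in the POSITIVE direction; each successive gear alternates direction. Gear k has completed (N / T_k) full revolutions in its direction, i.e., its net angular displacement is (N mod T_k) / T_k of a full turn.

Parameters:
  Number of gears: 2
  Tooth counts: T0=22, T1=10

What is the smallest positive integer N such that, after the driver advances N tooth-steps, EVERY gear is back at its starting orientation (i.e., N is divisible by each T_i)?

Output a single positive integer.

Gear k returns to start when N is a multiple of T_k.
All gears at start simultaneously when N is a common multiple of [22, 10]; the smallest such N is lcm(22, 10).
Start: lcm = T0 = 22
Fold in T1=10: gcd(22, 10) = 2; lcm(22, 10) = 22 * 10 / 2 = 220 / 2 = 110
Full cycle length = 110

Answer: 110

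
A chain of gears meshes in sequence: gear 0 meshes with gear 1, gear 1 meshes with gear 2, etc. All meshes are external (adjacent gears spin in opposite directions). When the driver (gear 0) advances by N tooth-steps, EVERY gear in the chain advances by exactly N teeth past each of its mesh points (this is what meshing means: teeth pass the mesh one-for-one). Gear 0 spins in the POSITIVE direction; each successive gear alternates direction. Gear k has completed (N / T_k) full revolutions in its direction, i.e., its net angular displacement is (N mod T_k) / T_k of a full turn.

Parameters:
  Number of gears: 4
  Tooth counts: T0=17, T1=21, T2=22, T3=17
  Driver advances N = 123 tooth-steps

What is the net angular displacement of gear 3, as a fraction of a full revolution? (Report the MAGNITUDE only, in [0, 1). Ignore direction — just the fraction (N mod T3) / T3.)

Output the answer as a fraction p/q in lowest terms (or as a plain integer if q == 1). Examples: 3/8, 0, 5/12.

Chain of 4 gears, tooth counts: [17, 21, 22, 17]
  gear 0: T0=17, direction=positive, advance = 123 mod 17 = 4 teeth = 4/17 turn
  gear 1: T1=21, direction=negative, advance = 123 mod 21 = 18 teeth = 18/21 turn
  gear 2: T2=22, direction=positive, advance = 123 mod 22 = 13 teeth = 13/22 turn
  gear 3: T3=17, direction=negative, advance = 123 mod 17 = 4 teeth = 4/17 turn
Gear 3: 123 mod 17 = 4
Fraction = 4 / 17 = 4/17 (gcd(4,17)=1) = 4/17

Answer: 4/17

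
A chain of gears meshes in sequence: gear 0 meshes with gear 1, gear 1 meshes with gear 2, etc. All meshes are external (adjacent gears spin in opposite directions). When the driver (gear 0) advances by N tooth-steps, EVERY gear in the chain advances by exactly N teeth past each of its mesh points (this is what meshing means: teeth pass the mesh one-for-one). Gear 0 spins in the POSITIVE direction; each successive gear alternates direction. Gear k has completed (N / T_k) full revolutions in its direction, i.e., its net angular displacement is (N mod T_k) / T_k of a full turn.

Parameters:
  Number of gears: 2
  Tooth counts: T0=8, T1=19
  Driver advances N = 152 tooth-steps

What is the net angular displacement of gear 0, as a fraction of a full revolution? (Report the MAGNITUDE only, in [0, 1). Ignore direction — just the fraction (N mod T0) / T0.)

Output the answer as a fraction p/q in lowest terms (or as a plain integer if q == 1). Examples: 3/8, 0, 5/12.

Answer: 0

Derivation:
Chain of 2 gears, tooth counts: [8, 19]
  gear 0: T0=8, direction=positive, advance = 152 mod 8 = 0 teeth = 0/8 turn
  gear 1: T1=19, direction=negative, advance = 152 mod 19 = 0 teeth = 0/19 turn
Gear 0: 152 mod 8 = 0
Fraction = 0 / 8 = 0/1 (gcd(0,8)=8) = 0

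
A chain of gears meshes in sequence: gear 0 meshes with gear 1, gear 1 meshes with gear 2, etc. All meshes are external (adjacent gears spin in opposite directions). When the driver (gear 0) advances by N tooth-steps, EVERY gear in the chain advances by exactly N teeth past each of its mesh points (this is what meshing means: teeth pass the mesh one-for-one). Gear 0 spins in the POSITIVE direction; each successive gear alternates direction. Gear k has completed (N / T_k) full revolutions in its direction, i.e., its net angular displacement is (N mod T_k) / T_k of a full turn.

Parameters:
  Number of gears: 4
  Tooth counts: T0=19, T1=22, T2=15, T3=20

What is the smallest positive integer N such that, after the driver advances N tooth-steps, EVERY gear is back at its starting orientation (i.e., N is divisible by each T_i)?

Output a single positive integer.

Answer: 12540

Derivation:
Gear k returns to start when N is a multiple of T_k.
All gears at start simultaneously when N is a common multiple of [19, 22, 15, 20]; the smallest such N is lcm(19, 22, 15, 20).
Start: lcm = T0 = 19
Fold in T1=22: gcd(19, 22) = 1; lcm(19, 22) = 19 * 22 / 1 = 418 / 1 = 418
Fold in T2=15: gcd(418, 15) = 1; lcm(418, 15) = 418 * 15 / 1 = 6270 / 1 = 6270
Fold in T3=20: gcd(6270, 20) = 10; lcm(6270, 20) = 6270 * 20 / 10 = 125400 / 10 = 12540
Full cycle length = 12540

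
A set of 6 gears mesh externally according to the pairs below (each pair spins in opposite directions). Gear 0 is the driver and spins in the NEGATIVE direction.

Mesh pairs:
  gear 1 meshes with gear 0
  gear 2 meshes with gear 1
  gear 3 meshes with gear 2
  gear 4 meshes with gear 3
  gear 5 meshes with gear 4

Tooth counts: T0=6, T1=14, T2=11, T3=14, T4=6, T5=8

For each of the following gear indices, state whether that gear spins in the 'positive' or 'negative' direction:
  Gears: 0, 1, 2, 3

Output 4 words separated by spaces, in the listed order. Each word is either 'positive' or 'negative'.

Gear 0 (driver): negative (depth 0)
  gear 1: meshes with gear 0 -> depth 1 -> positive (opposite of gear 0)
  gear 2: meshes with gear 1 -> depth 2 -> negative (opposite of gear 1)
  gear 3: meshes with gear 2 -> depth 3 -> positive (opposite of gear 2)
  gear 4: meshes with gear 3 -> depth 4 -> negative (opposite of gear 3)
  gear 5: meshes with gear 4 -> depth 5 -> positive (opposite of gear 4)
Queried indices 0, 1, 2, 3 -> negative, positive, negative, positive

Answer: negative positive negative positive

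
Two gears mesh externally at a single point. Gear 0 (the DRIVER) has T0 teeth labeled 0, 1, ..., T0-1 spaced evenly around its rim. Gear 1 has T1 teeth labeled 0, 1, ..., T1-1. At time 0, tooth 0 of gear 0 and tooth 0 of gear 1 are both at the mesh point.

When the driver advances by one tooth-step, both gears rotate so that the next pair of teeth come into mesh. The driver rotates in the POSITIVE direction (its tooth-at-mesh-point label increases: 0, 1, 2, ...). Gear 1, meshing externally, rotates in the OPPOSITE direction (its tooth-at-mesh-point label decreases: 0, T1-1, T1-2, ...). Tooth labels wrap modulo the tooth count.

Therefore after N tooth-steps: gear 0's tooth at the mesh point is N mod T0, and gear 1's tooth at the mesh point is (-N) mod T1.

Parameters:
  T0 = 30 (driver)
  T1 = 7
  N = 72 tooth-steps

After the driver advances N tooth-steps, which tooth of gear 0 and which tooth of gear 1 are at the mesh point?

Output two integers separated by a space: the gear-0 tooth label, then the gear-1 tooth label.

Gear 0 (driver, T0=30): tooth at mesh = N mod T0
  72 = 2 * 30 + 12, so 72 mod 30 = 12
  gear 0 tooth = 12
Gear 1 (driven, T1=7): tooth at mesh = (-N) mod T1
  72 = 10 * 7 + 2, so 72 mod 7 = 2
  (-72) mod 7 = (-2) mod 7 = 7 - 2 = 5
Mesh after 72 steps: gear-0 tooth 12 meets gear-1 tooth 5

Answer: 12 5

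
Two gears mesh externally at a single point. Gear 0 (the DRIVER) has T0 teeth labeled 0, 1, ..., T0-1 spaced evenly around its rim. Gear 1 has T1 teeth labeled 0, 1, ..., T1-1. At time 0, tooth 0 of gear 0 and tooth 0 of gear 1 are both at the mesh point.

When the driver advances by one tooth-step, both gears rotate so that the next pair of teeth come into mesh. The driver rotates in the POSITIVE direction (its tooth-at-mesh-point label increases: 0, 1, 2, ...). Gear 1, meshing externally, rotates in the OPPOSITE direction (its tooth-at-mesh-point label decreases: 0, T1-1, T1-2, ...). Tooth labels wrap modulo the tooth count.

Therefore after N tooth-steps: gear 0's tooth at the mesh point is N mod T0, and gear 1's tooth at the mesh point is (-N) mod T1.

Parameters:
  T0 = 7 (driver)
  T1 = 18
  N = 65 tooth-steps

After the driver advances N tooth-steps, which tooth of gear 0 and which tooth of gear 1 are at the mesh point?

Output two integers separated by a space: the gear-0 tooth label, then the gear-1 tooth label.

Answer: 2 7

Derivation:
Gear 0 (driver, T0=7): tooth at mesh = N mod T0
  65 = 9 * 7 + 2, so 65 mod 7 = 2
  gear 0 tooth = 2
Gear 1 (driven, T1=18): tooth at mesh = (-N) mod T1
  65 = 3 * 18 + 11, so 65 mod 18 = 11
  (-65) mod 18 = (-11) mod 18 = 18 - 11 = 7
Mesh after 65 steps: gear-0 tooth 2 meets gear-1 tooth 7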